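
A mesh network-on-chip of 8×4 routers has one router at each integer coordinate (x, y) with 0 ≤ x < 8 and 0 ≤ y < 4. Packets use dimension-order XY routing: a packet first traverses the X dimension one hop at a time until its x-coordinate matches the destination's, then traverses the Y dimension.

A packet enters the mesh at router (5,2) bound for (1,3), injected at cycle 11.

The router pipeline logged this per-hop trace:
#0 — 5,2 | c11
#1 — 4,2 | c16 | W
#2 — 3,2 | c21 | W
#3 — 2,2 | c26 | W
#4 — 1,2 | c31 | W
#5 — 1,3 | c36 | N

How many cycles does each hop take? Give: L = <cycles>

L = 5

cyc[1] − cyc[0] = 16 − 11 = 5.
Each hop adds L, hence L = 5.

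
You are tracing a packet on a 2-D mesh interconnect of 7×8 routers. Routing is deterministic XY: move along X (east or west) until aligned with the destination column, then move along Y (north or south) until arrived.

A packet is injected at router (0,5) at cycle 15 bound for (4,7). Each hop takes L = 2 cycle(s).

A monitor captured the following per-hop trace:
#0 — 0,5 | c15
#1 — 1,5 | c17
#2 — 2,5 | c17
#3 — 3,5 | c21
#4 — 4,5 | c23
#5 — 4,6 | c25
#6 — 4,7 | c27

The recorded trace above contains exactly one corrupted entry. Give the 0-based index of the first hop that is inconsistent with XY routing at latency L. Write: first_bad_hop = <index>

first_bad_hop = 2

check 1→ d=(1,0) cyc+2: ok
check 2→ d=(1,0) cyc+0: BAD: Δcyc=0≠L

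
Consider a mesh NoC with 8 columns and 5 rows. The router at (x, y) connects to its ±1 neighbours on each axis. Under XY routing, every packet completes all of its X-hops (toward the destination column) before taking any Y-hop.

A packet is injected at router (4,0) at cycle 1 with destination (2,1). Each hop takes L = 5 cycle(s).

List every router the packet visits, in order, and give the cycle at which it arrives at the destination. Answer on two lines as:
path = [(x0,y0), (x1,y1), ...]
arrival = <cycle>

path = [(4,0), (3,0), (2,0), (2,1)]
arrival = 16

#0 — 4,0 | c1
#1 — 3,0 | c6 | W
#2 — 2,0 | c11 | W
#3 — 2,1 | c16 | N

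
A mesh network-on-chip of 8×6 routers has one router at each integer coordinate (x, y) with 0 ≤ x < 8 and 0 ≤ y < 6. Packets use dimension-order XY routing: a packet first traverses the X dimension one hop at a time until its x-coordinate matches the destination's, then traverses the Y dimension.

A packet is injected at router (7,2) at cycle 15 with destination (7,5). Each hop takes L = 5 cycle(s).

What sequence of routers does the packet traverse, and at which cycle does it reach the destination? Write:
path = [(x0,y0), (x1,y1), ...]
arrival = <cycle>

src (7,2)  cyc=15
N→(7,3)  cyc=20
N→(7,4)  cyc=25
N→(7,5)  cyc=30

path = [(7,2), (7,3), (7,4), (7,5)]
arrival = 30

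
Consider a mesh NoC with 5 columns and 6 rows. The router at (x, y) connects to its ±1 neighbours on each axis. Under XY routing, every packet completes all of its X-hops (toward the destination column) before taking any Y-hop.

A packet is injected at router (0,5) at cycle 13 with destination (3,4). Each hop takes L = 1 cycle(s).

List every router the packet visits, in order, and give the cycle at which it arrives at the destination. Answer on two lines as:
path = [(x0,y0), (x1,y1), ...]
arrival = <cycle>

#0 — 0,5 | c13
#1 — 1,5 | c14 | E
#2 — 2,5 | c15 | E
#3 — 3,5 | c16 | E
#4 — 3,4 | c17 | S

path = [(0,5), (1,5), (2,5), (3,5), (3,4)]
arrival = 17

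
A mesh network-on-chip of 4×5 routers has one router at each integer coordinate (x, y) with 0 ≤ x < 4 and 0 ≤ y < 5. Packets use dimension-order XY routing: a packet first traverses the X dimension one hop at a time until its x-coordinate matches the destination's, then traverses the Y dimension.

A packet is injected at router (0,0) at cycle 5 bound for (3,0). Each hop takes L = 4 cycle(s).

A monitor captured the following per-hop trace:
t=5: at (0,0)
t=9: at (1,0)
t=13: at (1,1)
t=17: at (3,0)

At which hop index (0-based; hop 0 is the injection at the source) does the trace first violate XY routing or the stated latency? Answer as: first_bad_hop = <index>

first_bad_hop = 2

  1: Δx=+1 Δy=+0 Δt=4 [ok]
  2: Δx=+0 Δy=+1 Δt=4 [BAD: Y-move but x=1≠3]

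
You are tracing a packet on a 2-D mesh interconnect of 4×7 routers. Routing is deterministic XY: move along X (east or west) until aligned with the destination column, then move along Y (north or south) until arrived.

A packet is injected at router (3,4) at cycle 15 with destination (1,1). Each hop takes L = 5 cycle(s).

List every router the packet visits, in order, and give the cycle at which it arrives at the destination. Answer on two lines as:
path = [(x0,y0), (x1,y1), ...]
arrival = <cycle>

path = [(3,4), (2,4), (1,4), (1,3), (1,2), (1,1)]
arrival = 40

src (3,4)  cyc=15
W→(2,4)  cyc=20
W→(1,4)  cyc=25
S→(1,3)  cyc=30
S→(1,2)  cyc=35
S→(1,1)  cyc=40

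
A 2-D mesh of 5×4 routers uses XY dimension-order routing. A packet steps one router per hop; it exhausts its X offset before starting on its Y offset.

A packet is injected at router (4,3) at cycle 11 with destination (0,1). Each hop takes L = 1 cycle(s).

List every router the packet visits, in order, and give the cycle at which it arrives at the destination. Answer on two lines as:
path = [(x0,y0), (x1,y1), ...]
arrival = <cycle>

path = [(4,3), (3,3), (2,3), (1,3), (0,3), (0,2), (0,1)]
arrival = 17

#0 — 4,3 | c11
#1 — 3,3 | c12 | W
#2 — 2,3 | c13 | W
#3 — 1,3 | c14 | W
#4 — 0,3 | c15 | W
#5 — 0,2 | c16 | S
#6 — 0,1 | c17 | S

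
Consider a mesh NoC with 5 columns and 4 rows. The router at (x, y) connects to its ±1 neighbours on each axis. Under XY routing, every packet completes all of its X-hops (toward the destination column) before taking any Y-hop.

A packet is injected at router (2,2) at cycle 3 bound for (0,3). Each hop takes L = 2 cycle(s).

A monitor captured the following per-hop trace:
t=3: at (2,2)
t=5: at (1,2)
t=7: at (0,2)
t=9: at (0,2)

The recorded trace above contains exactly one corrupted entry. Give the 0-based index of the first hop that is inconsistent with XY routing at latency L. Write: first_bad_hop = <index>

[1] (-1,+0) / 2c ⇒ ok
[2] (-1,+0) / 2c ⇒ ok
[3] (+0,+0) / 2c ⇒ BAD: non-unit step

first_bad_hop = 3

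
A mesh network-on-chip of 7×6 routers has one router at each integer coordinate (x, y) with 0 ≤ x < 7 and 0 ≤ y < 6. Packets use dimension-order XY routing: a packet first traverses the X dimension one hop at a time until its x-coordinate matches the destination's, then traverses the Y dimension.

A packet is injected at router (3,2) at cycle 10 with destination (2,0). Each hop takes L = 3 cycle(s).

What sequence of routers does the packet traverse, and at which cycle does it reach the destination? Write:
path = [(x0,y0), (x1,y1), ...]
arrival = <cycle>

t=10: at (3,2)
t=13: at (2,2) after W
t=16: at (2,1) after S
t=19: at (2,0) after S

path = [(3,2), (2,2), (2,1), (2,0)]
arrival = 19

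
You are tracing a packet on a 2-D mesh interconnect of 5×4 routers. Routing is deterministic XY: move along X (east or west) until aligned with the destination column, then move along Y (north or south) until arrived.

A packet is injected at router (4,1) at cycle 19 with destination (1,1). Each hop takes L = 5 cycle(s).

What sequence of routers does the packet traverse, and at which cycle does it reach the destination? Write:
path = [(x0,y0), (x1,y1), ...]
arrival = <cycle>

path = [(4,1), (3,1), (2,1), (1,1)]
arrival = 34

hop 0: (4,1) @ cyc 19
hop 1: (3,1) @ cyc 24  [W]
hop 2: (2,1) @ cyc 29  [W]
hop 3: (1,1) @ cyc 34  [W]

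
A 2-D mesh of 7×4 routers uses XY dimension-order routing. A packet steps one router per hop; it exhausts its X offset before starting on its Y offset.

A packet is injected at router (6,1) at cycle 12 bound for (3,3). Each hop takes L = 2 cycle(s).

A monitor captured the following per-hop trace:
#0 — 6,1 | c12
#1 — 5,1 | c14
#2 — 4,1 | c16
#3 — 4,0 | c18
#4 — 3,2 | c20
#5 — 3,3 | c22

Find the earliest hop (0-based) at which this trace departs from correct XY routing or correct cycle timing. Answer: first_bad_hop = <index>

first_bad_hop = 3

[1] (-1,+0) / 2c ⇒ ok
[2] (-1,+0) / 2c ⇒ ok
[3] (+0,-1) / 2c ⇒ BAD: Y-move but x=4≠3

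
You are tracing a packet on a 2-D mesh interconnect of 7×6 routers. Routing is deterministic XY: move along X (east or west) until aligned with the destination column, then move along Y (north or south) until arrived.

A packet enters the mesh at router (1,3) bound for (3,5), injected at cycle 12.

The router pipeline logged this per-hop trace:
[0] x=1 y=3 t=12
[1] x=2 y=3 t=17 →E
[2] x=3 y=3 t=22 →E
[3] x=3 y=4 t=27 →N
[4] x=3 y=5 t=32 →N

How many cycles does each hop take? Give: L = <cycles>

L = 5

cyc[1] − cyc[0] = 17 − 12 = 5.
Each hop adds L, hence L = 5.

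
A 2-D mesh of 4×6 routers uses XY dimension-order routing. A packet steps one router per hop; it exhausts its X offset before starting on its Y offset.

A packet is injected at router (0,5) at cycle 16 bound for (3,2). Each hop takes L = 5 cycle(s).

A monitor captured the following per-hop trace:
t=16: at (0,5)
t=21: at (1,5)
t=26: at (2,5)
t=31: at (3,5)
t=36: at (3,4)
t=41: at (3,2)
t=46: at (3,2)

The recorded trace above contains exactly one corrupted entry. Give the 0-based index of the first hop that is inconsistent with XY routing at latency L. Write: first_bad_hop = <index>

  1: Δx=+1 Δy=+0 Δt=5 [ok]
  2: Δx=+1 Δy=+0 Δt=5 [ok]
  3: Δx=+1 Δy=+0 Δt=5 [ok]
  4: Δx=+0 Δy=-1 Δt=5 [ok]
  5: Δx=+0 Δy=-2 Δt=5 [BAD: non-unit step]

first_bad_hop = 5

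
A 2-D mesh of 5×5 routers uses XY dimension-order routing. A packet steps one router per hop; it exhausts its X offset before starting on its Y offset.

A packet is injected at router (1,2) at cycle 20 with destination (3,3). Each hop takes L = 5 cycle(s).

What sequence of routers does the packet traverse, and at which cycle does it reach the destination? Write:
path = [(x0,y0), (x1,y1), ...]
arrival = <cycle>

src (1,2)  cyc=20
E→(2,2)  cyc=25
E→(3,2)  cyc=30
N→(3,3)  cyc=35

path = [(1,2), (2,2), (3,2), (3,3)]
arrival = 35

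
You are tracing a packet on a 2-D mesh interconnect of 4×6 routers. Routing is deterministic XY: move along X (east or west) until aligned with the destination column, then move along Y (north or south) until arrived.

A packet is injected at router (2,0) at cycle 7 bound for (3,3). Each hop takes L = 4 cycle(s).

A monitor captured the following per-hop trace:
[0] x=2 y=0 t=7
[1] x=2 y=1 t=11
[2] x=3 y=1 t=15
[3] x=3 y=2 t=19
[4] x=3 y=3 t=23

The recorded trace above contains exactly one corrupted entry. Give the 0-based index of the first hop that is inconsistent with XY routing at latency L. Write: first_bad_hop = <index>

hop 1: step (+0,+1), +4 cyc — BAD: Y-move but x=2≠3

first_bad_hop = 1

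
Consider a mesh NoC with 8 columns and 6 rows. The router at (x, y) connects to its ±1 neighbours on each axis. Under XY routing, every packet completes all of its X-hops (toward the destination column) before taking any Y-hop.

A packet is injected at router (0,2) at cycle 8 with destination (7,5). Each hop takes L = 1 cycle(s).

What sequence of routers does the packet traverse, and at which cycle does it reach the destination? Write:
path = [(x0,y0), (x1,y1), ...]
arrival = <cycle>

path = [(0,2), (1,2), (2,2), (3,2), (4,2), (5,2), (6,2), (7,2), (7,3), (7,4), (7,5)]
arrival = 18

#0 — 0,2 | c8
#1 — 1,2 | c9 | E
#2 — 2,2 | c10 | E
#3 — 3,2 | c11 | E
#4 — 4,2 | c12 | E
#5 — 5,2 | c13 | E
#6 — 6,2 | c14 | E
#7 — 7,2 | c15 | E
#8 — 7,3 | c16 | N
#9 — 7,4 | c17 | N
#10 — 7,5 | c18 | N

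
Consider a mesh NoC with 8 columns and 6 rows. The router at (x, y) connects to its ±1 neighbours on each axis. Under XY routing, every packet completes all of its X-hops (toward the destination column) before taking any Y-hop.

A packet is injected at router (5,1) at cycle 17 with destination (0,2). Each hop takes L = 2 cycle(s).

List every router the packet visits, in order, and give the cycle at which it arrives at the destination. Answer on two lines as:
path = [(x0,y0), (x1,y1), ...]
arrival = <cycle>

path = [(5,1), (4,1), (3,1), (2,1), (1,1), (0,1), (0,2)]
arrival = 29

  0. router=(5,1) cycle=17 (inject)
  1. router=(4,1) cycle=19 dir=W
  2. router=(3,1) cycle=21 dir=W
  3. router=(2,1) cycle=23 dir=W
  4. router=(1,1) cycle=25 dir=W
  5. router=(0,1) cycle=27 dir=W
  6. router=(0,2) cycle=29 dir=N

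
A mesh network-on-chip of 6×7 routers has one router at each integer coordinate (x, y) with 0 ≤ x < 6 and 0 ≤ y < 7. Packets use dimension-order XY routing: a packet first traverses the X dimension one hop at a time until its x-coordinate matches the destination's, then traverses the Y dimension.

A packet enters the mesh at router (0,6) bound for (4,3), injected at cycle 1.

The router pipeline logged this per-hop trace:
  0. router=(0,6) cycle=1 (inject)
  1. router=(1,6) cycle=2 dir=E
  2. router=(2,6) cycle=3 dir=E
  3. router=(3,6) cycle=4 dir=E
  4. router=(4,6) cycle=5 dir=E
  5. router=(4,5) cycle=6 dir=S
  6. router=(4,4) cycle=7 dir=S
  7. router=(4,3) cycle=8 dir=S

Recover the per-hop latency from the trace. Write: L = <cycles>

L = 1

cyc[1] − cyc[0] = 2 − 1 = 1.
One hop costs L cycles, so L = 1.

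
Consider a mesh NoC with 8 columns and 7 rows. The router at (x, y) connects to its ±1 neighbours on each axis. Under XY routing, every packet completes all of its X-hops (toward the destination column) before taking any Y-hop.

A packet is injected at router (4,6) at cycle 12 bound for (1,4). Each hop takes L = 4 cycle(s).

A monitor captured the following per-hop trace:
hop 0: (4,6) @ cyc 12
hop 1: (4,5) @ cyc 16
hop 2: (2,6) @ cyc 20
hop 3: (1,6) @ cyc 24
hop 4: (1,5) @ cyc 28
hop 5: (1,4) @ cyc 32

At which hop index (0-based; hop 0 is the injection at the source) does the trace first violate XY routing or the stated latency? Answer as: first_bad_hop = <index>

first_bad_hop = 1

check 1→ d=(0,-1) cyc+4: BAD: Y-move but x=4≠1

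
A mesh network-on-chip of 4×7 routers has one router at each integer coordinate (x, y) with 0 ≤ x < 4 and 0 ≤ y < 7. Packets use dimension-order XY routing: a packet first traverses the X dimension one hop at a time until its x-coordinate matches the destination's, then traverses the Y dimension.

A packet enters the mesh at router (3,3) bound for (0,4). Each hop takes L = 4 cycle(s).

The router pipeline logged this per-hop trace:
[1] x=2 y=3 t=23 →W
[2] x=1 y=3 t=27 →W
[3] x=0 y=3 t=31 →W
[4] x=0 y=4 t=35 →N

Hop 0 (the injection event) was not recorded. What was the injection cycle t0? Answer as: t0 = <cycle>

t0 = 19

At hop 1 the cycle is 23; in general cyc_k = t0 + kL.
t0 = cyc[1] − L = 23 − 4 = 19.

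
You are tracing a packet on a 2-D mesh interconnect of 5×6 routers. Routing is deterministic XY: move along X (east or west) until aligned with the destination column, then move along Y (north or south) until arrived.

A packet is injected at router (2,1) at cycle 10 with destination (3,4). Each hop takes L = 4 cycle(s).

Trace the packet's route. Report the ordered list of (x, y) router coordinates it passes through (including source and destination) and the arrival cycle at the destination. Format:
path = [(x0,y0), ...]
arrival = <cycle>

t=10: at (2,1)
t=14: at (3,1) after E
t=18: at (3,2) after N
t=22: at (3,3) after N
t=26: at (3,4) after N

path = [(2,1), (3,1), (3,2), (3,3), (3,4)]
arrival = 26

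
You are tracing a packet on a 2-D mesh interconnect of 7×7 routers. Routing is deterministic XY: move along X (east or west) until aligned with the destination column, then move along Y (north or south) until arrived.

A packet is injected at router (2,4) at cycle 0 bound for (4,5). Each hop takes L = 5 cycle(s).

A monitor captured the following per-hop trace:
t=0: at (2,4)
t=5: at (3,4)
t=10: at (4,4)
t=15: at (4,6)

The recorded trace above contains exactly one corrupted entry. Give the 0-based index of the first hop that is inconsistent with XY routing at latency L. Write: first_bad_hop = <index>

first_bad_hop = 3

check 1→ d=(1,0) cyc+5: ok
check 2→ d=(1,0) cyc+5: ok
check 3→ d=(0,2) cyc+5: BAD: non-unit step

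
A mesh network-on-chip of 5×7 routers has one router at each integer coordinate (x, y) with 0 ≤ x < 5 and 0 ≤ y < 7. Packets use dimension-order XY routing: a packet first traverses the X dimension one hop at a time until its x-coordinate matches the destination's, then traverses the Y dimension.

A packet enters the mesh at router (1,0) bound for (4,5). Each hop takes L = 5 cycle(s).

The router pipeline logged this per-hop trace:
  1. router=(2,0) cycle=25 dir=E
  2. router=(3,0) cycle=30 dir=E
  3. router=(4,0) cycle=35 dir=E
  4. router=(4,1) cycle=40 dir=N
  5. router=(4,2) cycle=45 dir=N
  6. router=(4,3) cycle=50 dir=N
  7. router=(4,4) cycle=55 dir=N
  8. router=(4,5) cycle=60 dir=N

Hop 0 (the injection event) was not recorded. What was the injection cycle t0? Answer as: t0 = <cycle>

cyc[1] = 25 and cyc[k] = t0 + k·L for every k.
t0 = cyc[1] − L = 25 − 5 = 20.

t0 = 20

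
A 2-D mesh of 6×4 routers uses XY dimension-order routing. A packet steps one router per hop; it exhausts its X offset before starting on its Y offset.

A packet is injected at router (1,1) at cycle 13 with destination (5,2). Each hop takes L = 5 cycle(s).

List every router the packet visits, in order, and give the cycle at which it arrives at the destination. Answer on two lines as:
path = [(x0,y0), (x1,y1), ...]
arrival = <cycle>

path = [(1,1), (2,1), (3,1), (4,1), (5,1), (5,2)]
arrival = 38

[0] x=1 y=1 t=13
[1] x=2 y=1 t=18 →E
[2] x=3 y=1 t=23 →E
[3] x=4 y=1 t=28 →E
[4] x=5 y=1 t=33 →E
[5] x=5 y=2 t=38 →N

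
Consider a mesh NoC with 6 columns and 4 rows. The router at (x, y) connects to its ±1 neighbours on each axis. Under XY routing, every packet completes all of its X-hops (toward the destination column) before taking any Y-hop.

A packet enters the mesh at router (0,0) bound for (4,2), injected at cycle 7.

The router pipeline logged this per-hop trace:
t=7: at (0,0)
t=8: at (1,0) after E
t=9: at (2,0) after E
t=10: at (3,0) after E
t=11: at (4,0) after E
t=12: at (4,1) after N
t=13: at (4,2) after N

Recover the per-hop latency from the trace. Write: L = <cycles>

L = 1

Between hops 0 and 1 the cycle counter advances 8 − 7 = 1.
Each hop adds L, hence L = 1.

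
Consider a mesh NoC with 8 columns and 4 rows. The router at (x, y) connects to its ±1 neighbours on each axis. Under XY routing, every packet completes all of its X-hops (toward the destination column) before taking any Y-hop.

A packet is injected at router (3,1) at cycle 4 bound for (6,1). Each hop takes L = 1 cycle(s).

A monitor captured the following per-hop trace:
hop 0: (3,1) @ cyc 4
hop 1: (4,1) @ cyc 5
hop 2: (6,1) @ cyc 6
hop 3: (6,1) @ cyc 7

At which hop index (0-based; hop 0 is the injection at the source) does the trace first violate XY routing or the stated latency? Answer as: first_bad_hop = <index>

[1] (+1,+0) / 1c ⇒ ok
[2] (+2,+0) / 1c ⇒ BAD: non-unit step

first_bad_hop = 2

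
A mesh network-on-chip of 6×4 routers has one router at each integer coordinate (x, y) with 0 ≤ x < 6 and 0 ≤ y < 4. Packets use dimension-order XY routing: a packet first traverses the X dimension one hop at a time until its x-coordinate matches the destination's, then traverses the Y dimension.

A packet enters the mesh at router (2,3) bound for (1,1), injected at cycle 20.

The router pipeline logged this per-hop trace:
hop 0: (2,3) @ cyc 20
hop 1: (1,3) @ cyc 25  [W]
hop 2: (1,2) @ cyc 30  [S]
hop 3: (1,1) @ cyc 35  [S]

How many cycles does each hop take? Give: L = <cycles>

From hop 0 (20) to hop 1 (25): +5 cycles.
Each hop adds L, hence L = 5.

L = 5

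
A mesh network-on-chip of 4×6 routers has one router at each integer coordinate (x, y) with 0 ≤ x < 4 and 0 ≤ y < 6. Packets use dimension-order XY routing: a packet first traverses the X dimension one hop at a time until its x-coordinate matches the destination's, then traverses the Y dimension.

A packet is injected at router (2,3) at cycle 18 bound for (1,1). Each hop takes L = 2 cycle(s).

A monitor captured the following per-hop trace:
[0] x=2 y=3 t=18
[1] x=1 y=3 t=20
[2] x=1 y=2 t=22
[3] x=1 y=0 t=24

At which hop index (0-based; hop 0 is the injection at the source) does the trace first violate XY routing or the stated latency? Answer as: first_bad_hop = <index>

first_bad_hop = 3

hop 1: step (-1,+0), +2 cyc — ok
hop 2: step (+0,-1), +2 cyc — ok
hop 3: step (+0,-2), +2 cyc — BAD: non-unit step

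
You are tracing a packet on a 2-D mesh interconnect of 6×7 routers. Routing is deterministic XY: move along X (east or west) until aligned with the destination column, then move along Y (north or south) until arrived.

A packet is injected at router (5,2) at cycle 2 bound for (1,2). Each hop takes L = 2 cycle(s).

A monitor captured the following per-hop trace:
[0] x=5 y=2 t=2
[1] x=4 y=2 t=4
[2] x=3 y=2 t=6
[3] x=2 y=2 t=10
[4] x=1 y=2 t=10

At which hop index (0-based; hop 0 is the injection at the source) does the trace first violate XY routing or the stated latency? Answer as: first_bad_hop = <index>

check 1→ d=(-1,0) cyc+2: ok
check 2→ d=(-1,0) cyc+2: ok
check 3→ d=(-1,0) cyc+4: BAD: Δcyc=4≠L

first_bad_hop = 3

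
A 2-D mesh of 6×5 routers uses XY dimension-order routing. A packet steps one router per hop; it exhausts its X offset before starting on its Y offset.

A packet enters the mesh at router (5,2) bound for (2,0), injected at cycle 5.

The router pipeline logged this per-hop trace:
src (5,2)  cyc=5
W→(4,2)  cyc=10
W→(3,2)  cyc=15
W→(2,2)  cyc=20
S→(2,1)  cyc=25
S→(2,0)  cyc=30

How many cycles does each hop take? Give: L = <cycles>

Δcyc across hop 0→1: 10 − 5 = 5.
Per-hop latency L = Δcyc = 5.

L = 5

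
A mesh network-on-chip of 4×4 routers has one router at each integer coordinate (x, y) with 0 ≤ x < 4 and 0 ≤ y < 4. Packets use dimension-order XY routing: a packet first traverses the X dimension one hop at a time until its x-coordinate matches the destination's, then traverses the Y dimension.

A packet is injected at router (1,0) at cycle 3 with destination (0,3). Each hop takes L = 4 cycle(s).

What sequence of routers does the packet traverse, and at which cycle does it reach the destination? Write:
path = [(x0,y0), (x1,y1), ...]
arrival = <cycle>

path = [(1,0), (0,0), (0,1), (0,2), (0,3)]
arrival = 19

[0] x=1 y=0 t=3
[1] x=0 y=0 t=7 →W
[2] x=0 y=1 t=11 →N
[3] x=0 y=2 t=15 →N
[4] x=0 y=3 t=19 →N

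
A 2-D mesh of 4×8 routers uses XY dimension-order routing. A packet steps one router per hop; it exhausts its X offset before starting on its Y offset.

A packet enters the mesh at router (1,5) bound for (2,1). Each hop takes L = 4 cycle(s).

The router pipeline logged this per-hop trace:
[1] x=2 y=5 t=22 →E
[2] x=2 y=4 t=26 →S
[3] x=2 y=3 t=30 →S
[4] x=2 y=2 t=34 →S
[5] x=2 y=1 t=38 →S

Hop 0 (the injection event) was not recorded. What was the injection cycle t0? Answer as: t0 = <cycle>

cyc[1] = 22 and cyc[k] = t0 + k·L for every k.
So t0 = 22 − 1·4 = 18.

t0 = 18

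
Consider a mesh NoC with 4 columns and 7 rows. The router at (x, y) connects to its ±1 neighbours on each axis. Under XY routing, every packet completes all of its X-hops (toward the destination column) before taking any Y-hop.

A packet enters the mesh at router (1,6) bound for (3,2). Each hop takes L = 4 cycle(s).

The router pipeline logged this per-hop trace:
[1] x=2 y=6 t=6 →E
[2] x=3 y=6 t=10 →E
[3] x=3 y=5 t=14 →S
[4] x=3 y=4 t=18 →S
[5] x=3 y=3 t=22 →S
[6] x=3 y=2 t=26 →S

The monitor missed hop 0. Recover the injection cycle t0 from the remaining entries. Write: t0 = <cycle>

t0 = 2

The first recorded entry is hop 1 at cycle 6.
t0 = cyc[1] − L = 6 − 4 = 2.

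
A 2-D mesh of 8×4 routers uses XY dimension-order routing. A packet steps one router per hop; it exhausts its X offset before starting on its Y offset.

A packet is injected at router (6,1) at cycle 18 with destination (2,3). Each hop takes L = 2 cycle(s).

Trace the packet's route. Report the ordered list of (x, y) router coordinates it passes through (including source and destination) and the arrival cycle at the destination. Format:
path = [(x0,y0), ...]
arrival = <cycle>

src (6,1)  cyc=18
W→(5,1)  cyc=20
W→(4,1)  cyc=22
W→(3,1)  cyc=24
W→(2,1)  cyc=26
N→(2,2)  cyc=28
N→(2,3)  cyc=30

path = [(6,1), (5,1), (4,1), (3,1), (2,1), (2,2), (2,3)]
arrival = 30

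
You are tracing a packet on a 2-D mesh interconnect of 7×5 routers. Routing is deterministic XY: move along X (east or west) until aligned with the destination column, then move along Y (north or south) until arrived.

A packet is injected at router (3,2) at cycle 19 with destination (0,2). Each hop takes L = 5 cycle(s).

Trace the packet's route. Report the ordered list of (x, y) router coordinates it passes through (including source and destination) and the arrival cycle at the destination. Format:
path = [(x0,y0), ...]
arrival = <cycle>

path = [(3,2), (2,2), (1,2), (0,2)]
arrival = 34

  0. router=(3,2) cycle=19 (inject)
  1. router=(2,2) cycle=24 dir=W
  2. router=(1,2) cycle=29 dir=W
  3. router=(0,2) cycle=34 dir=W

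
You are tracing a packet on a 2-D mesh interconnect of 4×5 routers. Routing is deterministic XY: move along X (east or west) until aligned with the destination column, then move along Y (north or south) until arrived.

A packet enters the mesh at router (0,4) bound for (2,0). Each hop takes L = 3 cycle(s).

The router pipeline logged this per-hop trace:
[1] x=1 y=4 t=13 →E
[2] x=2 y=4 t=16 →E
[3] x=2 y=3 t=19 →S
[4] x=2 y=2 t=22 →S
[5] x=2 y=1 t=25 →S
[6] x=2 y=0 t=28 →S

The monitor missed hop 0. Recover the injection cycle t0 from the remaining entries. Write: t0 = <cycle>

t0 = 10

cyc[1] = 13 and cyc[k] = t0 + k·L for every k.
Subtract one hop: t0 = 13 − 3 = 10.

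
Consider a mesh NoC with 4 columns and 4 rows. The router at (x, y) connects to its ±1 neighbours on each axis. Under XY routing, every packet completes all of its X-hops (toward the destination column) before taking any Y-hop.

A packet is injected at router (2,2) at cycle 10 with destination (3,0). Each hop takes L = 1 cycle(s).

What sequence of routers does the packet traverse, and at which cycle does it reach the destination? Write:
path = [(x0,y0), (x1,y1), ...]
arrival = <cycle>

path = [(2,2), (3,2), (3,1), (3,0)]
arrival = 13

  0. router=(2,2) cycle=10 (inject)
  1. router=(3,2) cycle=11 dir=E
  2. router=(3,1) cycle=12 dir=S
  3. router=(3,0) cycle=13 dir=S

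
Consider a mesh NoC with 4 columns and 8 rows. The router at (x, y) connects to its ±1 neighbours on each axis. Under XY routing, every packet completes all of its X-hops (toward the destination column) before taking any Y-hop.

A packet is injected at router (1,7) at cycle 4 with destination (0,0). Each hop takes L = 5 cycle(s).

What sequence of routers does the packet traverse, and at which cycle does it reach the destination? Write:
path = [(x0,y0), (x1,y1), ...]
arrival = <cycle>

src (1,7)  cyc=4
W→(0,7)  cyc=9
S→(0,6)  cyc=14
S→(0,5)  cyc=19
S→(0,4)  cyc=24
S→(0,3)  cyc=29
S→(0,2)  cyc=34
S→(0,1)  cyc=39
S→(0,0)  cyc=44

path = [(1,7), (0,7), (0,6), (0,5), (0,4), (0,3), (0,2), (0,1), (0,0)]
arrival = 44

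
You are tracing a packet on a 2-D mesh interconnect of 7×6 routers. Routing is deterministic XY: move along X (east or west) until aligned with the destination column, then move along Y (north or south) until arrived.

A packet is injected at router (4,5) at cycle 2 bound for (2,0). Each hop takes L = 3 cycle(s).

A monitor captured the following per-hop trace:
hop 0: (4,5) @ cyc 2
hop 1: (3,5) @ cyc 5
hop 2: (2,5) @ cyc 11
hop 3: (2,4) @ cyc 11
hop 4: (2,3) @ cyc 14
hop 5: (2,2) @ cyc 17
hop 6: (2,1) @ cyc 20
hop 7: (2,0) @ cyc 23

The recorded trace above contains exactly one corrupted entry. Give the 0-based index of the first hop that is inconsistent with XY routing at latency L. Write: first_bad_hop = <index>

first_bad_hop = 2

hop 1: step (-1,+0), +3 cyc — ok
hop 2: step (-1,+0), +6 cyc — BAD: Δcyc=6≠L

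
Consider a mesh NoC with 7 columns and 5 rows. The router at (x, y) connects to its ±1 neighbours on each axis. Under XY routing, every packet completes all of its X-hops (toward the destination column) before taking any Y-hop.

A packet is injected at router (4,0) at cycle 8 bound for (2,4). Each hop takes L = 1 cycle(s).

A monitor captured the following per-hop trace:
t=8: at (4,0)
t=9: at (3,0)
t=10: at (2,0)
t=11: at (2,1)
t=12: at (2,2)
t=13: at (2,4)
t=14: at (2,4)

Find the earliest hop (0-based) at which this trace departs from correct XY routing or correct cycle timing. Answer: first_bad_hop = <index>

  1: Δx=-1 Δy=+0 Δt=1 [ok]
  2: Δx=-1 Δy=+0 Δt=1 [ok]
  3: Δx=+0 Δy=+1 Δt=1 [ok]
  4: Δx=+0 Δy=+1 Δt=1 [ok]
  5: Δx=+0 Δy=+2 Δt=1 [BAD: non-unit step]

first_bad_hop = 5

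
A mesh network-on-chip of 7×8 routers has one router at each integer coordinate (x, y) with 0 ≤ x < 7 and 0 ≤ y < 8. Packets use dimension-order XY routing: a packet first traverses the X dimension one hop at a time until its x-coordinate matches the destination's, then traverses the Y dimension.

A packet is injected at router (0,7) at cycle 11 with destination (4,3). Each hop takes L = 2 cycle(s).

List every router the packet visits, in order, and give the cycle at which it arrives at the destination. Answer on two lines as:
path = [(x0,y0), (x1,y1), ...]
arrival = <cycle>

path = [(0,7), (1,7), (2,7), (3,7), (4,7), (4,6), (4,5), (4,4), (4,3)]
arrival = 27

#0 — 0,7 | c11
#1 — 1,7 | c13 | E
#2 — 2,7 | c15 | E
#3 — 3,7 | c17 | E
#4 — 4,7 | c19 | E
#5 — 4,6 | c21 | S
#6 — 4,5 | c23 | S
#7 — 4,4 | c25 | S
#8 — 4,3 | c27 | S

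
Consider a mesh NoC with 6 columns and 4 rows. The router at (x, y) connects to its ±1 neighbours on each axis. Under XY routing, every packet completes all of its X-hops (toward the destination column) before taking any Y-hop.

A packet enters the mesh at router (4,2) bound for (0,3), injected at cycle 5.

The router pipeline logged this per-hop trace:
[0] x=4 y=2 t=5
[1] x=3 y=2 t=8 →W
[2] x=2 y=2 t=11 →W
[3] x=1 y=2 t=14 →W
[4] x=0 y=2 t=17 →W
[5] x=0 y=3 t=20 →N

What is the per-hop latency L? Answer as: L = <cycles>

L = 3

Between hops 0 and 1 the cycle counter advances 8 − 5 = 3.
One hop costs L cycles, so L = 3.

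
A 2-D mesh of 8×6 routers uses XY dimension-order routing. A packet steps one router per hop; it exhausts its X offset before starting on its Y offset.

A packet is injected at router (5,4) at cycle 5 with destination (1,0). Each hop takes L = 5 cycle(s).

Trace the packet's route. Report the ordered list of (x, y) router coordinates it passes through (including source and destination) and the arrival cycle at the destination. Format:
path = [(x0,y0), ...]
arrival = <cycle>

#0 — 5,4 | c5
#1 — 4,4 | c10 | W
#2 — 3,4 | c15 | W
#3 — 2,4 | c20 | W
#4 — 1,4 | c25 | W
#5 — 1,3 | c30 | S
#6 — 1,2 | c35 | S
#7 — 1,1 | c40 | S
#8 — 1,0 | c45 | S

path = [(5,4), (4,4), (3,4), (2,4), (1,4), (1,3), (1,2), (1,1), (1,0)]
arrival = 45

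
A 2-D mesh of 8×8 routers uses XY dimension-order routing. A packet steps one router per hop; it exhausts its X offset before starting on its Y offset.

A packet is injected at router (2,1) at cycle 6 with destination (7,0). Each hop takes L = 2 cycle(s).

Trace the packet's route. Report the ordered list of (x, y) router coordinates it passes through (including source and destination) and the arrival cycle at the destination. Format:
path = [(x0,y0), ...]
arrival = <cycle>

path = [(2,1), (3,1), (4,1), (5,1), (6,1), (7,1), (7,0)]
arrival = 18

t=6: at (2,1)
t=8: at (3,1) after E
t=10: at (4,1) after E
t=12: at (5,1) after E
t=14: at (6,1) after E
t=16: at (7,1) after E
t=18: at (7,0) after S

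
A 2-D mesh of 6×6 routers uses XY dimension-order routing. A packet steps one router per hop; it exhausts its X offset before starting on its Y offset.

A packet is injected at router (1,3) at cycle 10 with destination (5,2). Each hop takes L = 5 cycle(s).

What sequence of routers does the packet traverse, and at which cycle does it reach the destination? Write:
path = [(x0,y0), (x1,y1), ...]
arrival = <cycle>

  0. router=(1,3) cycle=10 (inject)
  1. router=(2,3) cycle=15 dir=E
  2. router=(3,3) cycle=20 dir=E
  3. router=(4,3) cycle=25 dir=E
  4. router=(5,3) cycle=30 dir=E
  5. router=(5,2) cycle=35 dir=S

path = [(1,3), (2,3), (3,3), (4,3), (5,3), (5,2)]
arrival = 35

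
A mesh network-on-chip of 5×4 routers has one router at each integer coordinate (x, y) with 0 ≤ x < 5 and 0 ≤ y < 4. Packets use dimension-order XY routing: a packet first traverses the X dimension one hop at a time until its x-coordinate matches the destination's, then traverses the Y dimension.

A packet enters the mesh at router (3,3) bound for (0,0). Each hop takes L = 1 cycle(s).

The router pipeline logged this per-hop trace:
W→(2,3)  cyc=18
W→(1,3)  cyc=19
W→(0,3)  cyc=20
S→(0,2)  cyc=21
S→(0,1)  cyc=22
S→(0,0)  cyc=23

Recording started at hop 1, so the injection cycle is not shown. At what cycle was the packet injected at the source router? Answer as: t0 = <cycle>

Hop 1 reached at cycle 18; hop k is at t0 + k·L.
Subtract one hop: t0 = 18 − 1 = 17.

t0 = 17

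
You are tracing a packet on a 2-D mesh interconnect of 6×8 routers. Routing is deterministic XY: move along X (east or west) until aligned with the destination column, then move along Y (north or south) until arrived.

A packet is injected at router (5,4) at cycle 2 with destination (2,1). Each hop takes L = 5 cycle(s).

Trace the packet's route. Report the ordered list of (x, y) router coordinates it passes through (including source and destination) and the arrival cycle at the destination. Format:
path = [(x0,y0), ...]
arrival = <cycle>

path = [(5,4), (4,4), (3,4), (2,4), (2,3), (2,2), (2,1)]
arrival = 32

  0. router=(5,4) cycle=2 (inject)
  1. router=(4,4) cycle=7 dir=W
  2. router=(3,4) cycle=12 dir=W
  3. router=(2,4) cycle=17 dir=W
  4. router=(2,3) cycle=22 dir=S
  5. router=(2,2) cycle=27 dir=S
  6. router=(2,1) cycle=32 dir=S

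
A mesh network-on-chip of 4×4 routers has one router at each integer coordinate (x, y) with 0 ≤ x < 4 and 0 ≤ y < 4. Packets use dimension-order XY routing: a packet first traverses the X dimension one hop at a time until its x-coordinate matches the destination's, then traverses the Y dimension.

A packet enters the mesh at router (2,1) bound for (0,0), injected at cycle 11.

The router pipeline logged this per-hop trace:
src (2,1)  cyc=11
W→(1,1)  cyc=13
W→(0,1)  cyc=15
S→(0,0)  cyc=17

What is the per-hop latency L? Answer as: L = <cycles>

Δcyc across hop 0→1: 13 − 11 = 2.
That increment is L by definition: L = 2.

L = 2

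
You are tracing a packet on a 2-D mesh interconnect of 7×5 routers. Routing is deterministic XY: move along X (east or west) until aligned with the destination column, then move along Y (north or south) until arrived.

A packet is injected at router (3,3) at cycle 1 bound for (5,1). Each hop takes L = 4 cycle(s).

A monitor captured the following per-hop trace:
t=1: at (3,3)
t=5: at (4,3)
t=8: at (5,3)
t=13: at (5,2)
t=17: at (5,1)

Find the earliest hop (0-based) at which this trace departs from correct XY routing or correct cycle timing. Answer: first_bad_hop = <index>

first_bad_hop = 2

hop 1: step (+1,+0), +4 cyc — ok
hop 2: step (+1,+0), +3 cyc — BAD: Δcyc=3≠L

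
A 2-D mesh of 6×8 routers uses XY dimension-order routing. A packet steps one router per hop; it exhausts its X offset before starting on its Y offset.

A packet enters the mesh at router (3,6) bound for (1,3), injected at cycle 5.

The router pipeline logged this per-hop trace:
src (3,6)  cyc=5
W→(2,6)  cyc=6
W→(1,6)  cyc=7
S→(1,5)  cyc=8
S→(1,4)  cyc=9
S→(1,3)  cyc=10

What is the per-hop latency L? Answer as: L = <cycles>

L = 1

From hop 0 (5) to hop 1 (6): +1 cycles.
That increment is L by definition: L = 1.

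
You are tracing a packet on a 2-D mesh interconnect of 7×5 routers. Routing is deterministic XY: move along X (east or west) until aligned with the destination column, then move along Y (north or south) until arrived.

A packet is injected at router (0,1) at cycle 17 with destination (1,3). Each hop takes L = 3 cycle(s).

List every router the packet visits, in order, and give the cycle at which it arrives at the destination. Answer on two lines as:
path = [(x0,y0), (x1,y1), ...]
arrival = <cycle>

[0] x=0 y=1 t=17
[1] x=1 y=1 t=20 →E
[2] x=1 y=2 t=23 →N
[3] x=1 y=3 t=26 →N

path = [(0,1), (1,1), (1,2), (1,3)]
arrival = 26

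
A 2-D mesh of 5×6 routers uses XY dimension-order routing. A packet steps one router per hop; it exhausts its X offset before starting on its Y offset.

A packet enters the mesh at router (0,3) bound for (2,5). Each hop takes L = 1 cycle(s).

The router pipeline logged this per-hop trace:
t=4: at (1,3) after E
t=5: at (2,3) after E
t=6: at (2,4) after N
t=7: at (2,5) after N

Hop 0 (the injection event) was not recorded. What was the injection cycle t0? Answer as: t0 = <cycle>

The first recorded entry is hop 1 at cycle 4.
So t0 = 4 − 1·1 = 3.

t0 = 3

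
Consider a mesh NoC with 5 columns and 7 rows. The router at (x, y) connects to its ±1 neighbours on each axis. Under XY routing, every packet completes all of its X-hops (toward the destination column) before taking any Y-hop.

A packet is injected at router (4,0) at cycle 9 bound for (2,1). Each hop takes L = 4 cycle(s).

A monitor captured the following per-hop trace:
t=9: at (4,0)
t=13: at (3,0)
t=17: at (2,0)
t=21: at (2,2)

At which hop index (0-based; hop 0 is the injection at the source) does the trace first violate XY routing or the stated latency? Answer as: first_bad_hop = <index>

  1: Δx=-1 Δy=+0 Δt=4 [ok]
  2: Δx=-1 Δy=+0 Δt=4 [ok]
  3: Δx=+0 Δy=+2 Δt=4 [BAD: non-unit step]

first_bad_hop = 3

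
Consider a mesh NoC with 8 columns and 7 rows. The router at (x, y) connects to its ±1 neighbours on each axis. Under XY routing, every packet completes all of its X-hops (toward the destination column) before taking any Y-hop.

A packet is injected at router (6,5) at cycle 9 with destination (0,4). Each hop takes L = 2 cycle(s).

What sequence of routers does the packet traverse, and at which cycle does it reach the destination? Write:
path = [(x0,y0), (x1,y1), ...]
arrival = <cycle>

[0] x=6 y=5 t=9
[1] x=5 y=5 t=11 →W
[2] x=4 y=5 t=13 →W
[3] x=3 y=5 t=15 →W
[4] x=2 y=5 t=17 →W
[5] x=1 y=5 t=19 →W
[6] x=0 y=5 t=21 →W
[7] x=0 y=4 t=23 →S

path = [(6,5), (5,5), (4,5), (3,5), (2,5), (1,5), (0,5), (0,4)]
arrival = 23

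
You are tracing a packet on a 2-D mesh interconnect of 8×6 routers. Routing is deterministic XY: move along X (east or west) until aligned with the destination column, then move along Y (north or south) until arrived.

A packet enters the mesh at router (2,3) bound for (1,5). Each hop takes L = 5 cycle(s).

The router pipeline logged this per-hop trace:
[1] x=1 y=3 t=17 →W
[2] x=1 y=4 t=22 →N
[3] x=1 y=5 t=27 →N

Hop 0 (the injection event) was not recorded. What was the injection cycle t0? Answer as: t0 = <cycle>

Hop 1 reached at cycle 17; hop k is at t0 + k·L.
Subtract one hop: t0 = 17 − 5 = 12.

t0 = 12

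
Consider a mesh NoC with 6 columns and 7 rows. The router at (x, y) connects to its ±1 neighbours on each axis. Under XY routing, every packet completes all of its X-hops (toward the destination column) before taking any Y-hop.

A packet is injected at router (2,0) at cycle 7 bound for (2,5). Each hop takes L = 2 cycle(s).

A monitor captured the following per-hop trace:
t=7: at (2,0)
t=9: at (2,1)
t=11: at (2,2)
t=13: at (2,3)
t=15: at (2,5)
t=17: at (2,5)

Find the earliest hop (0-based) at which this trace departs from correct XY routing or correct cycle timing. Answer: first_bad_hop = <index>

[1] (+0,+1) / 2c ⇒ ok
[2] (+0,+1) / 2c ⇒ ok
[3] (+0,+1) / 2c ⇒ ok
[4] (+0,+2) / 2c ⇒ BAD: non-unit step

first_bad_hop = 4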